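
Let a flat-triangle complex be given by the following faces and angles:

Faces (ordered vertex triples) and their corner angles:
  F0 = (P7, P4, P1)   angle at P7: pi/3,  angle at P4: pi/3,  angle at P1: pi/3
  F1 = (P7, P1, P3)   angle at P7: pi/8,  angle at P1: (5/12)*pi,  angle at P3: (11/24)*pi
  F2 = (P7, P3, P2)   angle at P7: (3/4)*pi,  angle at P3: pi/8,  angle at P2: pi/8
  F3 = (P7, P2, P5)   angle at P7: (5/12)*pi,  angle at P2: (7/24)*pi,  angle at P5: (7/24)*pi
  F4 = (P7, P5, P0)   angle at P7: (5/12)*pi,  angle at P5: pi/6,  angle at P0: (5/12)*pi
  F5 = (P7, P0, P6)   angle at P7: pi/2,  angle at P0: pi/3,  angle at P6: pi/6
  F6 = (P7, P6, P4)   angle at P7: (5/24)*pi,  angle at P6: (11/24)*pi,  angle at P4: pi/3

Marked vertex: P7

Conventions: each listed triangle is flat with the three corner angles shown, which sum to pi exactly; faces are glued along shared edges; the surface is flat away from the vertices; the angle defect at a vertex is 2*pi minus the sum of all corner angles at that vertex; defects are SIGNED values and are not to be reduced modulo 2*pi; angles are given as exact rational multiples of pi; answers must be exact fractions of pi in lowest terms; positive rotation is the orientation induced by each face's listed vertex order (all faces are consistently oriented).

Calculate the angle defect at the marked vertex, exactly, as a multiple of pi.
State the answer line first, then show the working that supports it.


Answer: defect(P7) = (-3/4)*pi

Sum of corner angles at P7: (11/4)*pi
defect = 2*pi - (11/4)*pi


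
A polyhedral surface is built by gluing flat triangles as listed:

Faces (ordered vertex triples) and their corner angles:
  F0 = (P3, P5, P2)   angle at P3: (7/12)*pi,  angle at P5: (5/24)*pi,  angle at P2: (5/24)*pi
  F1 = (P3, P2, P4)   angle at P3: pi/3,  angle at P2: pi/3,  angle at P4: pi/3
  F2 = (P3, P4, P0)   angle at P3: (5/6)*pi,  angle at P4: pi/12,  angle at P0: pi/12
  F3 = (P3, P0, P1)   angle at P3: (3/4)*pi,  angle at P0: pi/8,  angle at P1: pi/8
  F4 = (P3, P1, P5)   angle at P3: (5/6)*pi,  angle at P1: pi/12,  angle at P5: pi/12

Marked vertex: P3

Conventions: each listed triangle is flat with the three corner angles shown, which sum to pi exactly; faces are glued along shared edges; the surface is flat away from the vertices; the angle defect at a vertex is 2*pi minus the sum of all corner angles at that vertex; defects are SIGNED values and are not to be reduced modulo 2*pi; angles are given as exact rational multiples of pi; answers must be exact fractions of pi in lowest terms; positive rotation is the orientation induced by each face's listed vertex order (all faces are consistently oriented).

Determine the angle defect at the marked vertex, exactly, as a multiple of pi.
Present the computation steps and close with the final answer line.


Sum of corner angles at P3: (10/3)*pi
defect = 2*pi - (10/3)*pi

Answer: defect(P3) = (-4/3)*pi


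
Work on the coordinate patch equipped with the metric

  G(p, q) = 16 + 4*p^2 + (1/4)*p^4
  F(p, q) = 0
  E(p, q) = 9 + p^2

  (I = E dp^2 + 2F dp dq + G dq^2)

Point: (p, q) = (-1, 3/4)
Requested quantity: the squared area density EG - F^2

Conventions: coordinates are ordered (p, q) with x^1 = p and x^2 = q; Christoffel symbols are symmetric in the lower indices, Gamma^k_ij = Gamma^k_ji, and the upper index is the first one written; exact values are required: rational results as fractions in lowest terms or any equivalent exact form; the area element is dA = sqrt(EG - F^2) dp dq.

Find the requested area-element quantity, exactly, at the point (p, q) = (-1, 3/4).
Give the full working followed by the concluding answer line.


E = 10, F = 0, G = 81/4; EG - F^2 = 405/2

Answer: EG - F^2 = 405/2


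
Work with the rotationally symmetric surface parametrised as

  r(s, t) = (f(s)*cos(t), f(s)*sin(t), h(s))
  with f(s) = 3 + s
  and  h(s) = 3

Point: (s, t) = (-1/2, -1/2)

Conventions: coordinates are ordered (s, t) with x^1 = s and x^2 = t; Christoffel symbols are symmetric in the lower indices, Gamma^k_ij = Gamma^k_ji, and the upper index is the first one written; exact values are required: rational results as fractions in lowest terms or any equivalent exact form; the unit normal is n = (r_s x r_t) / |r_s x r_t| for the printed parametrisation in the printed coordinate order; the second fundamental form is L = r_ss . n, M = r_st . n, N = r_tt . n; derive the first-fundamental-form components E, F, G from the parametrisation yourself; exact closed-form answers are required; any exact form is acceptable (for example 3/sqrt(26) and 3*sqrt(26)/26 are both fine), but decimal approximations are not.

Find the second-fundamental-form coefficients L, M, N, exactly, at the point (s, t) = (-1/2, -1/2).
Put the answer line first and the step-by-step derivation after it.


Answer: L = 0, M = 0, N = 0

f = 5/2, f' = 1, f'' = 0, h' = 0, h'' = 0
E = 1, F = 0, G = 25/4; answer radicand W^2 = 1
unnormalised second-form numerators: l = 0, m = 0, n = 0; L = l/sqrt(1), and similarly M = m/sqrt(W^2), N = n/sqrt(W^2)


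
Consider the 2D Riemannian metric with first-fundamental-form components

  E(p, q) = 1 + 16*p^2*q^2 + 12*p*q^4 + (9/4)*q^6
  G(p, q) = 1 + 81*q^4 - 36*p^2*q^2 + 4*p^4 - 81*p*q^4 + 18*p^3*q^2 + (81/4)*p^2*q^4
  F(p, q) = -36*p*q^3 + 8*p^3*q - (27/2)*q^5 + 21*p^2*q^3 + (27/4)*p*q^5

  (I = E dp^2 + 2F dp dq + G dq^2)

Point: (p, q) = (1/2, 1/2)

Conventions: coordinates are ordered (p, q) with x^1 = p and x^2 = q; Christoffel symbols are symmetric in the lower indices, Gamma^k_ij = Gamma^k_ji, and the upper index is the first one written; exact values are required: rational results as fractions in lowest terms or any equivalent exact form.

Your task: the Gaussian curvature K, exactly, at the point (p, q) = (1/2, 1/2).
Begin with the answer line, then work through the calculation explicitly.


Answer: K = -381184/239121

E = 617/256, F = -361/256, G = 617/256, EG - F^2 = 489/128 at the point
E_p = 19/4, E_q = 475/64, F_p = 171/128, F_q = -1501/128, G_p = -475/64, G_q = 513/32
E_qq = 967/32, F_pq = -201/64, G_pp = 321/32
K follows from Brioschi's formula, (det M1 - det M2)/(EG - F^2)^2.
M1 = [[-E_qq/2 + F_pq - G_pp/2, E_p/2, F_p - E_q/2], [F_q - G_p/2, E, F], [G_q/2, F, G]] = [[-1489/64, 19/8, -19/8], [-513/64, 617/256, -361/256], [513/64, -361/256, 617/256]]; det M1 = -416217/8192
M2 = [[0, E_q/2, G_p/2], [E_q/2, E, F], [G_p/2, F, G]] = [[0, 475/128, -475/128], [475/128, 617/256, -361/256], [-475/128, -361/256, 617/256]]; det M2 = -225625/8192
det M1 - det M2 = -1489/64; K = -1489/64 / (489/128)^2 = -381184/239121


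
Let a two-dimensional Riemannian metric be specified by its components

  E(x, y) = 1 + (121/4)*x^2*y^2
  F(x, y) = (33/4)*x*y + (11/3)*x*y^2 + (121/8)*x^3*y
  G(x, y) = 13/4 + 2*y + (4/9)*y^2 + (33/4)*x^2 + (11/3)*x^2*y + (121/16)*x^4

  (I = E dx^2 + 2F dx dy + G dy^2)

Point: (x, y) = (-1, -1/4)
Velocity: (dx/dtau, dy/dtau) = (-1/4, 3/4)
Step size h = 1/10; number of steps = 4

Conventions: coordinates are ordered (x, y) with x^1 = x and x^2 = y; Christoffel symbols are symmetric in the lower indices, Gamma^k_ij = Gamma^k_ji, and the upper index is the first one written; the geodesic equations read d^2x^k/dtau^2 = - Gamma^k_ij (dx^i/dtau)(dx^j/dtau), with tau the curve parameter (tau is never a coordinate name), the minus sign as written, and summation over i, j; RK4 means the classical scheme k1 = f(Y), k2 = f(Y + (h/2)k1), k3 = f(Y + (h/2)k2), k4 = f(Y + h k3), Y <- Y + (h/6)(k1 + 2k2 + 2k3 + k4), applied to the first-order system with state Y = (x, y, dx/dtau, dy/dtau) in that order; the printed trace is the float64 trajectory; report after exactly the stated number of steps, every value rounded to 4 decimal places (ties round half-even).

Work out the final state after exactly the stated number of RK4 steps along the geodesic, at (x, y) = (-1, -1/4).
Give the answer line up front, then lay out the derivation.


Answer: x = -1.1081, y = 0.0112, dx/dtau = -0.2789, dy/dtau = 0.5614

f(Y) = (dx/dtau, dy/dtau, -Gamma^x_ij Y'^i Y'^j, -Gamma^y_ij Y'^i Y'^j) with the Gammas evaluated at the stage position; h = 0.100000; intermediate values shown to 6 dp
step 0: x = -1.0000, y = -0.2500, dx/dtau = -0.2500, dy/dtau = 0.7500
step 1:
  k1: at (x, y) = (-1.000000, -0.250000), (dx/dtau, dy/dtau) = (-0.250000, 0.750000); Gamma_xxx = -0.096637, Gamma_xxy = -0.386547, Gamma_xyy = 0.046854, Gamma_yxx = -0.286982, Gamma_yxy = -1.147928, Gamma_yyy = 0.139143; k1 = (-0.250000, 0.750000, -0.165271, -0.490804)
  k2: at (x, y) = (-1.012500, -0.212500), (dx/dtau, dy/dtau) = (-0.258264, 0.725460); Gamma_xxx = -0.069668, Gamma_xxy = -0.331949, Gamma_xyy = 0.039739, Gamma_yxx = -0.245944, Gamma_yxy = -1.171851, Gamma_yyy = 0.140289; k2 = (-0.258264, 0.725460, -0.140655, -0.496544)
  k3: at (x, y) = (-1.012913, -0.213727), (dx/dtau, dy/dtau) = (-0.257033, 0.725173); Gamma_xxx = -0.070398, Gamma_xxy = -0.333638, Gamma_xyy = 0.039925, Gamma_yxx = -0.247081, Gamma_yxy = -1.170989, Gamma_yyy = 0.140129; k3 = (-0.257033, 0.725173, -0.140720, -0.493895)
  k4: at (x, y) = (-1.025703, -0.177483), (dx/dtau, dy/dtau) = (-0.264072, 0.700610); Gamma_xxx = -0.048201, Gamma_xxy = -0.278562, Gamma_xyy = 0.032919, Gamma_yxx = -0.205797, Gamma_yxy = -1.189335, Gamma_yyy = 0.140549; k4 = (-0.264072, 0.700610, -0.115872, -0.494720)
  Y <- Y + (h/6)(k1 + 2k2 + 2k3 + k4): x = -1.0257, y = -0.1775, dx/dtau = -0.2641, dy/dtau = 0.7006
step 2:
  k1: at (x, y) = (-1.025744, -0.177469), (dx/dtau, dy/dtau) = (-0.264065, 0.700560); Gamma_xxx = -0.048191, Gamma_xxy = -0.278535, Gamma_xyy = 0.032915, Gamma_yxx = -0.205772, Gamma_yxy = -1.189333, Gamma_yyy = 0.140543; k1 = (-0.264065, 0.700560, -0.115848, -0.494665)
  k2: at (x, y) = (-1.038948, -0.142441), (dx/dtau, dy/dtau) = (-0.269857, 0.675827); Gamma_xxx = -0.030672, Gamma_xxy = -0.223721, Gamma_xyy = 0.026101, Gamma_yxx = -0.164808, Gamma_yxy = -1.202091, Gamma_yyy = 0.140246; k2 = (-0.269857, 0.675827, -0.091291, -0.490521)
  k3: at (x, y) = (-1.039237, -0.143677), (dx/dtau, dy/dtau) = (-0.268629, 0.676034); Gamma_xxx = -0.031187, Gamma_xxy = -0.225581, Gamma_xyy = 0.026311, Gamma_yxx = -0.166117, Gamma_yxy = -1.201545, Gamma_yyy = 0.140143; k3 = (-0.268629, 0.676034, -0.091706, -0.488469)
  k4: at (x, y) = (-1.052607, -0.109865), (dx/dtau, dy/dtau) = (-0.273236, 0.651713); Gamma_xxx = -0.017944, Gamma_xxy = -0.171920, Gamma_xyy = 0.019797, Gamma_yxx = -0.126212, Gamma_yxy = -1.209220, Gamma_yyy = 0.139247; k4 = (-0.273236, 0.651713, -0.068297, -0.480374)
  Y <- Y + (h/6)(k1 + 2k2 + 2k3 + k4): x = -1.0526, y = -0.1099, dx/dtau = -0.2732, dy/dtau = 0.6517
step 3:
  k1: at (x, y) = (-1.052649, -0.109869), (dx/dtau, dy/dtau) = (-0.273234, 0.651676); Gamma_xxx = -0.017944, Gamma_xxy = -0.171922, Gamma_xyy = 0.019797, Gamma_yxx = -0.126210, Gamma_yxy = -1.209208, Gamma_yyy = 0.139240; k1 = (-0.273234, 0.651676, -0.068293, -0.480334)
  k2: at (x, y) = (-1.066311, -0.077285), (dx/dtau, dy/dtau) = (-0.276649, 0.627660); Gamma_xxx = -0.008703, Gamma_xxy = -0.120071, Gamma_xyy = 0.013649, Gamma_yxx = -0.087847, Gamma_yxy = -1.212031, Gamma_yyy = 0.137777; k2 = (-0.276649, 0.627660, -0.046410, -0.468472)
  k3: at (x, y) = (-1.066481, -0.078486), (dx/dtau, dy/dtau) = (-0.275554, 0.628253); Gamma_xxx = -0.008973, Gamma_xxy = -0.121930, Gamma_xyy = 0.013858, Gamma_yxx = -0.089182, Gamma_yxy = -1.211822, Gamma_yyy = 0.137731; k3 = (-0.275554, 0.628253, -0.047005, -0.467167)
  k4: at (x, y) = (-1.080204, -0.047044), (dx/dtau, dy/dtau) = (-0.277934, 0.604960); Gamma_xxx = -0.003150, Gamma_xxy = -0.072332, Gamma_xyy = 0.008116, Gamma_yxx = -0.052719, Gamma_yxy = -1.210512, Gamma_yyy = 0.135834; k4 = (-0.277934, 0.604960, -0.027051, -0.452708)
  Y <- Y + (h/6)(k1 + 2k2 + 2k3 + k4): x = -1.0802, y = -0.0471, dx/dtau = -0.2779, dy/dtau = 0.6049
step 4:
  k1: at (x, y) = (-1.080242, -0.047061), (dx/dtau, dy/dtau) = (-0.277937, 0.604938); Gamma_xxx = -0.003152, Gamma_xxy = -0.072357, Gamma_xyy = 0.008119, Gamma_yxx = -0.052736, Gamma_yxy = -1.210501, Gamma_yyy = 0.135828; k1 = (-0.277937, 0.604938, -0.027059, -0.452686)
  k2: at (x, y) = (-1.094139, -0.016814), (dx/dtau, dy/dtau) = (-0.279290, 0.582303); Gamma_xxx = -0.000392, Gamma_xxy = -0.025512, Gamma_xyy = 0.002826, Gamma_yxx = -0.018524, Gamma_yxy = -1.205426, Gamma_yyy = 0.133541; k2 = (-0.279290, 0.582303, -0.009226, -0.435916)
  k3: at (x, y) = (-1.094206, -0.017946), (dx/dtau, dy/dtau) = (-0.278398, 0.583142); Gamma_xxx = -0.000447, Gamma_xxy = -0.027234, Gamma_xyy = 0.003017, Gamma_yxx = -0.019771, Gamma_yxy = -1.205508, Gamma_yyy = 0.133542; k3 = (-0.278398, 0.583142, -0.009834, -0.435297)
  k4: at (x, y) = (-1.108082, 0.011253), (dx/dtau, dy/dtau) = (-0.278920, 0.561408); Gamma_xxx = -0.000171, Gamma_xxy = 0.016813, Gamma_xyy = -0.001839, Gamma_yxx = 0.012160, Gamma_yxy = -1.197388, Gamma_yyy = 0.130981; k4 = (-0.278920, 0.561408, 0.005859, -0.417222)
  Y <- Y + (h/6)(k1 + 2k2 + 2k3 + k4): x = -1.1081, y = 0.0112, dx/dtau = -0.2789, dy/dtau = 0.5614


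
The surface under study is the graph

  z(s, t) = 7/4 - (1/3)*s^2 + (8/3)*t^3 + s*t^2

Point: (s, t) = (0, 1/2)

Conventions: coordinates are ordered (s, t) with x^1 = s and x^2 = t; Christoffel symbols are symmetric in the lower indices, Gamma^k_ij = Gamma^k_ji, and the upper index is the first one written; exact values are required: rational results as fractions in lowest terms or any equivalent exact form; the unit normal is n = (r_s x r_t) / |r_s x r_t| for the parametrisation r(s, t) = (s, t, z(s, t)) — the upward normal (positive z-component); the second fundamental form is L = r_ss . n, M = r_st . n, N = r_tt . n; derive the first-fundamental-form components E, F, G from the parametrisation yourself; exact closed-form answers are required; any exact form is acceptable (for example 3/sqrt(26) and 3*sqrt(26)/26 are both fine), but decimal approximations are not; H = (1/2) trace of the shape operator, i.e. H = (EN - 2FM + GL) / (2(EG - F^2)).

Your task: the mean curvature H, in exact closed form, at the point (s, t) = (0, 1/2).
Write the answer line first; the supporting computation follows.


Answer: H = 400/2187

z_s = 1/4, z_t = 2, z_ss = -2/3, z_st = 1, z_tt = 8
E = 17/16, F = 1/2, G = 5; answer radicand W^2 = 81/16
unnormalised second-form numerators: l = -2/3, m = 1, n = 8; L = l/sqrt(81/16), and similarly M = m/sqrt(W^2), N = n/sqrt(W^2)
H = (E*n - 2*F*m + G*l) / (2*(EG - F^2)*sqrt(W^2)); E*n - 2*F*m + G*l = 25/6, EG - F^2 = 81/16, so H = (100/243)/sqrt(81/16)


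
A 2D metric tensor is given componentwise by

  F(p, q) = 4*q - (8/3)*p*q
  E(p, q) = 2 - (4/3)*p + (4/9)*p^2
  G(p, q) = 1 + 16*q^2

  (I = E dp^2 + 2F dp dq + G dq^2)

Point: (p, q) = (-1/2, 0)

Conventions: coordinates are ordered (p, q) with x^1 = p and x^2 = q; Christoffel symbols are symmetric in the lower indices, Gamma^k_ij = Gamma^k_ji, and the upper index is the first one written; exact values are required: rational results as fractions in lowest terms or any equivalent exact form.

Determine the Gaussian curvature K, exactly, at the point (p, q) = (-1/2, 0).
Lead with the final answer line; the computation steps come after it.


Answer: K = -216/625

E = 25/9, F = 0, G = 1, EG - F^2 = 25/9 at the point
E_p = -16/9, E_q = 0, F_p = 0, F_q = 16/3, G_p = 0, G_q = 0
E_qq = 0, F_pq = -8/3, G_pp = 0
Evaluate Brioschi's two determinant matrices M1, M2 and divide by (EG - F^2)^2.
M1 = [[-E_qq/2 + F_pq - G_pp/2, E_p/2, F_p - E_q/2], [F_q - G_p/2, E, F], [G_q/2, F, G]] = [[-8/3, -8/9, 0], [16/3, 25/9, 0], [0, 0, 1]]; det M1 = -8/3
M2 = [[0, E_q/2, G_p/2], [E_q/2, E, F], [G_p/2, F, G]] = [[0, 0, 0], [0, 25/9, 0], [0, 0, 1]]; det M2 = 0
det M1 - det M2 = -8/3; K = -8/3 / (25/9)^2 = -216/625


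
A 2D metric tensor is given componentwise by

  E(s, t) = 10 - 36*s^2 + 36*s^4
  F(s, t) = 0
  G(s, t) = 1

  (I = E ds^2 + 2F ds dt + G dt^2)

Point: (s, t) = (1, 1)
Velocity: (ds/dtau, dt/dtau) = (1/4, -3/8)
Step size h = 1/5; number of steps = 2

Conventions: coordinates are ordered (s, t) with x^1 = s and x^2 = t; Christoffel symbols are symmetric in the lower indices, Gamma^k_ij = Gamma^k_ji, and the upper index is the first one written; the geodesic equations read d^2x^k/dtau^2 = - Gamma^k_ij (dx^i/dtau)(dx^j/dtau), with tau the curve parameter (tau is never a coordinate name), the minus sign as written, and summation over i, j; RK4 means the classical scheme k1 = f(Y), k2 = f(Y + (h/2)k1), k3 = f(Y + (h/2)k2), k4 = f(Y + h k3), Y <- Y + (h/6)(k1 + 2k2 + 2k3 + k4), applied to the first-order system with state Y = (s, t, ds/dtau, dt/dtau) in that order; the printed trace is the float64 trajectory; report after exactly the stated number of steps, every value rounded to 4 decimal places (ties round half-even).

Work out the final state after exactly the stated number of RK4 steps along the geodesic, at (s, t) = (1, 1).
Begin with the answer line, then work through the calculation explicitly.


Answer: s = 1.0861, t = 0.8500, ds/dtau = 0.1883, dt/dtau = -0.3750

f(Y) = (ds/dtau, dt/dtau, -Gamma^s_ij Y'^i Y'^j, -Gamma^t_ij Y'^i Y'^j) with the Gammas evaluated at the stage position; h = 0.200000; intermediate values shown to 6 dp
step 0: s = 1.0000, t = 1.0000, ds/dtau = 0.2500, dt/dtau = -0.3750
step 1:
  k1: at (s, t) = (1.000000, 1.000000), (ds/dtau, dt/dtau) = (0.250000, -0.375000); Gamma_sss = 3.600000, Gamma_sst = 0.000000, Gamma_stt = 0.000000, Gamma_tss = 0.000000, Gamma_tst = 0.000000, Gamma_ttt = 0.000000; k1 = (0.250000, -0.375000, -0.225000, 0.000000)
  k2: at (s, t) = (1.025000, 0.962500), (ds/dtau, dt/dtau) = (0.227500, -0.375000); Gamma_sss = 3.410569, Gamma_sst = 0.000000, Gamma_stt = 0.000000, Gamma_tss = 0.000000, Gamma_tst = 0.000000, Gamma_ttt = 0.000000; k2 = (0.227500, -0.375000, -0.176518, 0.000000)
  k3: at (s, t) = (1.022750, 0.962500), (ds/dtau, dt/dtau) = (0.232348, -0.375000); Gamma_sss = 3.426924, Gamma_sst = 0.000000, Gamma_stt = 0.000000, Gamma_tss = 0.000000, Gamma_tst = 0.000000, Gamma_ttt = 0.000000; k3 = (0.232348, -0.375000, -0.185005, 0.000000)
  k4: at (s, t) = (1.046470, 0.925000), (ds/dtau, dt/dtau) = (0.212999, -0.375000); Gamma_sss = 3.261166, Gamma_sst = 0.000000, Gamma_stt = 0.000000, Gamma_tss = 0.000000, Gamma_tst = 0.000000, Gamma_ttt = 0.000000; k4 = (0.212999, -0.375000, -0.147955, 0.000000)
  Y <- Y + (h/6)(k1 + 2k2 + 2k3 + k4): s = 1.0461, t = 0.9250, ds/dtau = 0.2135, dt/dtau = -0.3750
step 2:
  k1: at (s, t) = (1.046090, 0.925000), (ds/dtau, dt/dtau) = (0.213467, -0.375000); Gamma_sss = 3.263707, Gamma_sst = 0.000000, Gamma_stt = 0.000000, Gamma_tss = 0.000000, Gamma_tst = 0.000000, Gamma_ttt = 0.000000; k1 = (0.213467, -0.375000, -0.148721, 0.000000)
  k2: at (s, t) = (1.067437, 0.887500), (ds/dtau, dt/dtau) = (0.198595, -0.375000); Gamma_sss = 3.126357, Gamma_sst = 0.000000, Gamma_stt = 0.000000, Gamma_tss = 0.000000, Gamma_tst = 0.000000, Gamma_ttt = 0.000000; k2 = (0.198595, -0.375000, -0.123303, 0.000000)
  k3: at (s, t) = (1.065949, 0.887500), (ds/dtau, dt/dtau) = (0.201136, -0.375000); Gamma_sss = 3.135575, Gamma_sst = 0.000000, Gamma_stt = 0.000000, Gamma_tss = 0.000000, Gamma_tst = 0.000000, Gamma_ttt = 0.000000; k3 = (0.201136, -0.375000, -0.126852, 0.000000)
  k4: at (s, t) = (1.086317, 0.850000), (ds/dtau, dt/dtau) = (0.188096, -0.375000); Gamma_sss = 3.013657, Gamma_sst = 0.000000, Gamma_stt = 0.000000, Gamma_tss = 0.000000, Gamma_tst = 0.000000, Gamma_ttt = 0.000000; k4 = (0.188096, -0.375000, -0.106624, 0.000000)
  Y <- Y + (h/6)(k1 + 2k2 + 2k3 + k4): s = 1.0861, t = 0.8500, ds/dtau = 0.1883, dt/dtau = -0.3750


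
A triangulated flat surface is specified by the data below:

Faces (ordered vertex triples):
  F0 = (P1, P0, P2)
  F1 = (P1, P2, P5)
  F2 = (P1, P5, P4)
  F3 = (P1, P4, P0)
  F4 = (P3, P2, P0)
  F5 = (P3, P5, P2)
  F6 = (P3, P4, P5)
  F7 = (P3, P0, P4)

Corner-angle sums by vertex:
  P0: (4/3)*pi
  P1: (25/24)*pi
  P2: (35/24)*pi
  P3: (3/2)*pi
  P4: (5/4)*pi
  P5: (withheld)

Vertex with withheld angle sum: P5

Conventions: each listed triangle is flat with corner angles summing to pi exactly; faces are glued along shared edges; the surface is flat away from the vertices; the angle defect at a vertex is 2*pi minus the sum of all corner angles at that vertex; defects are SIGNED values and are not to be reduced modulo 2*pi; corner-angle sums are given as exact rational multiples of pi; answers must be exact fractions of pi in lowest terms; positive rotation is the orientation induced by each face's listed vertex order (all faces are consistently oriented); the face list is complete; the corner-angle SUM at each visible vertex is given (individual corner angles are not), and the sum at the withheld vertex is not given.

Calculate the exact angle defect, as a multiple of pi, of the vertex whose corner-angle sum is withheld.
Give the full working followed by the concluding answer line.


V = 6, E = 12, F = 8; chi = V - E + F = 2
Gauss-Bonnet: total defect = 2*pi*chi = 4*pi; visible defects sum to (41/12)*pi

Answer: defect(P5) = (7/12)*pi


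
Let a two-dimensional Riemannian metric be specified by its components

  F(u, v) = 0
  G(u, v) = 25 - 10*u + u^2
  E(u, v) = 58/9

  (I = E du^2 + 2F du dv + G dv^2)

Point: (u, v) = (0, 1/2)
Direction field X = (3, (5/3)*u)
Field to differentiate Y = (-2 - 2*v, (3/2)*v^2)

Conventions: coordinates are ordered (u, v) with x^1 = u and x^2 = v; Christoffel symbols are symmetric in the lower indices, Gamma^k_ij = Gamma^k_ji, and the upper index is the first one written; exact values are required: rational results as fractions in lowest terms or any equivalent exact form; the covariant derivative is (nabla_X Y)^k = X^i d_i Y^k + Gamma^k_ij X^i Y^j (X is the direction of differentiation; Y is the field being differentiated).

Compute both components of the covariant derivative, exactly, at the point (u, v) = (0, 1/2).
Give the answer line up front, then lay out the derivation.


Answer: (nabla_X Y)^u = 0, (nabla_X Y)^v = -9/40

E = 58/9, F = 0, G = 25 at the point
E_u = 0, E_v = 0, F_u = 0, F_v = 0, G_u = -10, G_v = 0
EG - F^2 = 1450/9;  g^inv = (9/1450) * [[25, 0], [0, 58/9]]
first-kind symbols [ij,l] = (1/2)(d_i g_jl + d_j g_il - d_l g_ij): [uu,u] = E_u/2 = 0, [uu,v] = F_u - E_v/2 = 0, [uv,u] = E_v/2 = 0, [uv,v] = G_u/2 = -5, [vv,u] = F_v - G_u/2 = 5, [vv,v] = G_v/2 = 0
Gamma^u_ij = (G*[ij,u] - F*[ij,v])/(EG - F^2), Gamma^v_ij = (E*[ij,v] - F*[ij,u])/(EG - F^2)
Gamma_uuu = 0, Gamma_uuv = 0, Gamma_uvv = 45/58, Gamma_vuu = 0, Gamma_vuv = -1/5, Gamma_vvv = 0
X = (3, 0), Y = (-3, 3/8) at the point


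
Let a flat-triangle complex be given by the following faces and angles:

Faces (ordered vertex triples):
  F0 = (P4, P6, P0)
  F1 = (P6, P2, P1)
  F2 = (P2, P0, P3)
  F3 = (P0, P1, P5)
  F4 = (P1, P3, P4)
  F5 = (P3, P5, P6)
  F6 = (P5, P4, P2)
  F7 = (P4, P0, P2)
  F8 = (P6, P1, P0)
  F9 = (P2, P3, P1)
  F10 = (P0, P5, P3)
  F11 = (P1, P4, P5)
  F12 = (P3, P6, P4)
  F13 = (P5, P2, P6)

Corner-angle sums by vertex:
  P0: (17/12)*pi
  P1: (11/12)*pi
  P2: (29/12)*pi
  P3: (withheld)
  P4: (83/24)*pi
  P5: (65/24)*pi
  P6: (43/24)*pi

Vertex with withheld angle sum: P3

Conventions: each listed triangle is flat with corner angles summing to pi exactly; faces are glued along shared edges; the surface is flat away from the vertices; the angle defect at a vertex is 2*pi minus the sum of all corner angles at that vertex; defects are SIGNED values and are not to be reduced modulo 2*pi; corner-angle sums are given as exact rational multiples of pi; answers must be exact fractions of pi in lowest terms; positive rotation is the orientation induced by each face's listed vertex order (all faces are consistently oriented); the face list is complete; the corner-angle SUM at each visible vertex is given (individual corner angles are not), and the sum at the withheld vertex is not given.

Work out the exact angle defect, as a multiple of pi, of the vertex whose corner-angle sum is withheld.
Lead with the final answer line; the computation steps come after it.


Answer: defect(P3) = (17/24)*pi

V = 7, E = 21, F = 14; chi = V - E + F = 0
Gauss-Bonnet: total defect = 2*pi*chi = 0; visible defects sum to (-17/24)*pi


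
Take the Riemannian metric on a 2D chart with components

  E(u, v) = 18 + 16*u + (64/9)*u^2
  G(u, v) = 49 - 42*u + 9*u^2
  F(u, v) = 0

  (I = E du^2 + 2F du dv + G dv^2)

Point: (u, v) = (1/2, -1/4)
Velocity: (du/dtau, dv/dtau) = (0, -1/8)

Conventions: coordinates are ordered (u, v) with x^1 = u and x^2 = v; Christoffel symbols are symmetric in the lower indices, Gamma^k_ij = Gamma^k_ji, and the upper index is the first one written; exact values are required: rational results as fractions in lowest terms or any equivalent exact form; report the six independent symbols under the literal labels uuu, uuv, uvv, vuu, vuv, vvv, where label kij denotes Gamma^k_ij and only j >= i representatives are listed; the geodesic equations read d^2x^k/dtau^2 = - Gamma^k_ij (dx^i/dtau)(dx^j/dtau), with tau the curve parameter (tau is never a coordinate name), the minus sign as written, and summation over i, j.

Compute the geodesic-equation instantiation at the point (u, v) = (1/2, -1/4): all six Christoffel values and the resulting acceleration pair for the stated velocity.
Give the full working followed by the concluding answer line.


E = 250/9, F = 0, G = 121/4 at the point
E_u = 208/9, E_v = 0, F_u = 0, F_v = 0, G_u = -33, G_v = 0
EG - F^2 = 15125/18;  g^inv = (18/15125) * [[121/4, 0], [0, 250/9]]
first-kind symbols [ij,l] = (1/2)(d_i g_jl + d_j g_il - d_l g_ij): [uu,u] = E_u/2 = 104/9, [uu,v] = F_u - E_v/2 = 0, [uv,u] = E_v/2 = 0, [uv,v] = G_u/2 = -33/2, [vv,u] = F_v - G_u/2 = 33/2, [vv,v] = G_v/2 = 0
Gamma^u_ij = (G*[ij,u] - F*[ij,v])/(EG - F^2), Gamma^v_ij = (E*[ij,v] - F*[ij,u])/(EG - F^2)
Gamma_uuu = 52/125, Gamma_uuv = 0, Gamma_uvv = 297/500, Gamma_vuu = 0, Gamma_vuv = -6/11, Gamma_vvv = 0
d^2u/dtau^2 = -(Gamma_uuu*(0)^2 + 2*Gamma_uuv*(0)*(-1/8) + Gamma_uvv*(-1/8)^2) = -297/32000
d^2v/dtau^2 = -(Gamma_vuu*(0)^2 + 2*Gamma_vuv*(0)*(-1/8) + Gamma_vvv*(-1/8)^2) = 0

Answer: Gamma_uuu = 52/125, Gamma_uuv = 0, Gamma_uvv = 297/500, Gamma_vuu = 0, Gamma_vuv = -6/11, Gamma_vvv = 0; accelerations (d^2u/dtau^2, d^2v/dtau^2) = (-297/32000, 0)


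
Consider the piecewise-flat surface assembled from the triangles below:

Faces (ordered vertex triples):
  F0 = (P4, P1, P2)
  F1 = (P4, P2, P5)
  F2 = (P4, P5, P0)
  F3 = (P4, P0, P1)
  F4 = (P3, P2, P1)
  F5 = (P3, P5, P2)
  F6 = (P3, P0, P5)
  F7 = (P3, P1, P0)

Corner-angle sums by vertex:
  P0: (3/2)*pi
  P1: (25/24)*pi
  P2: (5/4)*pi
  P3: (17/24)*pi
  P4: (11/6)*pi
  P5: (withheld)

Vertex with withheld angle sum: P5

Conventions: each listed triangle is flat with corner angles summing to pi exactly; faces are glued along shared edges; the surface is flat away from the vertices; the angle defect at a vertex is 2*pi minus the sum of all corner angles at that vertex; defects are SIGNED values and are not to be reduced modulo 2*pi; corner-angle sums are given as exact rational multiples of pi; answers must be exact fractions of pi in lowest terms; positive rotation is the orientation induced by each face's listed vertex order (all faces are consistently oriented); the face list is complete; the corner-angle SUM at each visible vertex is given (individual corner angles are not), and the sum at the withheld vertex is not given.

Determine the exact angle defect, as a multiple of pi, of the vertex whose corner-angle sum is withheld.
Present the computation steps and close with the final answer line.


V = 6, E = 12, F = 8; chi = V - E + F = 2
Gauss-Bonnet: total defect = 2*pi*chi = 4*pi; visible defects sum to (11/3)*pi

Answer: defect(P5) = pi/3


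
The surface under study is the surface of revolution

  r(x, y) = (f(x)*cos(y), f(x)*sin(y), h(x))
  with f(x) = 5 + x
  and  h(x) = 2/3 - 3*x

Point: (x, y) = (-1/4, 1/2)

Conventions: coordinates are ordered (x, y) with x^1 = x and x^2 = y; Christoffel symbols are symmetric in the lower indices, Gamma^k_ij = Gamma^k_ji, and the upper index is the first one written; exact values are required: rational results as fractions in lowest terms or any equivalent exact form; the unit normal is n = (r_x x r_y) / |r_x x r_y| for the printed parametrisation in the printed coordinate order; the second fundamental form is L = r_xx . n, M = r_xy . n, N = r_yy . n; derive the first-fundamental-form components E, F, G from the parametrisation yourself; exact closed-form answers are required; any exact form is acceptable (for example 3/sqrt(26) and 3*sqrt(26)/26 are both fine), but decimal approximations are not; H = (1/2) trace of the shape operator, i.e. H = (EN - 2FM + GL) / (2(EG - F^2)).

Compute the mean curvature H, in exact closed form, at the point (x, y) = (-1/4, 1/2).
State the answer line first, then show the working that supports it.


Answer: H = -3*sqrt(10)/95

f = 19/4, f' = 1, f'' = 0, h' = -3, h'' = 0
E = 10, F = 0, G = 361/16; answer radicand W^2 = 10
unnormalised second-form numerators: l = 0, m = 0, n = -57/4; L = l/sqrt(10), and similarly M = m/sqrt(W^2), N = n/sqrt(W^2)
H = (E*n - 2*F*m + G*l) / (2*(EG - F^2)*sqrt(W^2)); E*n - 2*F*m + G*l = -285/2, EG - F^2 = 1805/8, so H = (-6/19)/sqrt(10)


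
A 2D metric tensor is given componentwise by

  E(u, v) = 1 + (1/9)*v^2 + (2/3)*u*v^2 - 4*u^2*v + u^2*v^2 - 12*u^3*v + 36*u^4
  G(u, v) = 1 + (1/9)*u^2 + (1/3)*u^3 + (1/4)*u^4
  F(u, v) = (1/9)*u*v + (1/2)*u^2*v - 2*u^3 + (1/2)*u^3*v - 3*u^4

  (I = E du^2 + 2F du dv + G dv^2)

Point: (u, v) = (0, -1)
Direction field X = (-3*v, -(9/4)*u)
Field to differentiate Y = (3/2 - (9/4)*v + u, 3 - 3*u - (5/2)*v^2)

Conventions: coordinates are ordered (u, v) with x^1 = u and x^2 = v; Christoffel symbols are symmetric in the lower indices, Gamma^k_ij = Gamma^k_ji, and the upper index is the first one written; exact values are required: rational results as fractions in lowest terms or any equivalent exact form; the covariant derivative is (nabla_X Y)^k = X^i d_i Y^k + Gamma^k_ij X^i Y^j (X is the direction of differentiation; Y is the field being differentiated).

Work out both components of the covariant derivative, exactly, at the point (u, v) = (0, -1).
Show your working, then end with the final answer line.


E = 10/9, F = 0, G = 1 at the point
E_u = 2/3, E_v = -2/9, F_u = -1/9, F_v = 0, G_u = 0, G_v = 0
EG - F^2 = 10/9;  g^inv = (9/10) * [[1, 0], [0, 10/9]]
first-kind symbols [ij,l] = (1/2)(d_i g_jl + d_j g_il - d_l g_ij): [uu,u] = E_u/2 = 1/3, [uu,v] = F_u - E_v/2 = 0, [uv,u] = E_v/2 = -1/9, [uv,v] = G_u/2 = 0, [vv,u] = F_v - G_u/2 = 0, [vv,v] = G_v/2 = 0
Gamma^u_ij = (G*[ij,u] - F*[ij,v])/(EG - F^2), Gamma^v_ij = (E*[ij,v] - F*[ij,u])/(EG - F^2)
Gamma_uuu = 3/10, Gamma_uuv = -1/10, Gamma_uvv = 0, Gamma_vuu = 0, Gamma_vuv = 0, Gamma_vvv = 0
X = (3, 0), Y = (15/4, 1/2) at the point

Answer: (nabla_X Y)^u = 249/40, (nabla_X Y)^v = -9


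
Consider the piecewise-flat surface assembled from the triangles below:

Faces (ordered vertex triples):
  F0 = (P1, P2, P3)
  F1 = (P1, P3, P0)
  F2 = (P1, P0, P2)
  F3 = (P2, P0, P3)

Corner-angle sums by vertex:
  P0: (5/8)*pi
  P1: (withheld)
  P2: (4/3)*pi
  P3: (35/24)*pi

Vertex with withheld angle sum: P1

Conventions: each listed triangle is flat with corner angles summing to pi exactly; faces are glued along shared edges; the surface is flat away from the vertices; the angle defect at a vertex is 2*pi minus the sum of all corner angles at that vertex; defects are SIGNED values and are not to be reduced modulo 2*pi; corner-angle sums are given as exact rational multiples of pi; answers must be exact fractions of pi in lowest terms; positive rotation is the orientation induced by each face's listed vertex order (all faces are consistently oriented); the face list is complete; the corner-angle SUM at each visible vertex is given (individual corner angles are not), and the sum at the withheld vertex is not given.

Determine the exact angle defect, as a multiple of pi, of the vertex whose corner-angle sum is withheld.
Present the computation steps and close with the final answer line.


V = 4, E = 6, F = 4; chi = V - E + F = 2
Gauss-Bonnet: total defect = 2*pi*chi = 4*pi; visible defects sum to (31/12)*pi

Answer: defect(P1) = (17/12)*pi


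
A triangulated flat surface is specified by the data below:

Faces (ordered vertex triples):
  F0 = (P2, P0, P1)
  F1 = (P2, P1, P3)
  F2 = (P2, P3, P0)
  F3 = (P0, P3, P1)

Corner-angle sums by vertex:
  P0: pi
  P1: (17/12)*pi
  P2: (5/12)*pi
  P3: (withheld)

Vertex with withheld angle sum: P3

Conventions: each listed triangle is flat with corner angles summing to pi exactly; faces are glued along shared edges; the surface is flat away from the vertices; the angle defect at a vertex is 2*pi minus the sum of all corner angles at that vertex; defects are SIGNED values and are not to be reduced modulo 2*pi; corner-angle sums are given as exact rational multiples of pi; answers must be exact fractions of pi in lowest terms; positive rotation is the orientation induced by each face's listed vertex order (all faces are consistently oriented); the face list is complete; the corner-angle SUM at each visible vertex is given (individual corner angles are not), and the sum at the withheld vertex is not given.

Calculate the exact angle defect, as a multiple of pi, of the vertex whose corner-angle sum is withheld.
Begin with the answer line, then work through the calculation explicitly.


Answer: defect(P3) = (5/6)*pi

V = 4, E = 6, F = 4; chi = V - E + F = 2
Gauss-Bonnet: total defect = 2*pi*chi = 4*pi; visible defects sum to (19/6)*pi


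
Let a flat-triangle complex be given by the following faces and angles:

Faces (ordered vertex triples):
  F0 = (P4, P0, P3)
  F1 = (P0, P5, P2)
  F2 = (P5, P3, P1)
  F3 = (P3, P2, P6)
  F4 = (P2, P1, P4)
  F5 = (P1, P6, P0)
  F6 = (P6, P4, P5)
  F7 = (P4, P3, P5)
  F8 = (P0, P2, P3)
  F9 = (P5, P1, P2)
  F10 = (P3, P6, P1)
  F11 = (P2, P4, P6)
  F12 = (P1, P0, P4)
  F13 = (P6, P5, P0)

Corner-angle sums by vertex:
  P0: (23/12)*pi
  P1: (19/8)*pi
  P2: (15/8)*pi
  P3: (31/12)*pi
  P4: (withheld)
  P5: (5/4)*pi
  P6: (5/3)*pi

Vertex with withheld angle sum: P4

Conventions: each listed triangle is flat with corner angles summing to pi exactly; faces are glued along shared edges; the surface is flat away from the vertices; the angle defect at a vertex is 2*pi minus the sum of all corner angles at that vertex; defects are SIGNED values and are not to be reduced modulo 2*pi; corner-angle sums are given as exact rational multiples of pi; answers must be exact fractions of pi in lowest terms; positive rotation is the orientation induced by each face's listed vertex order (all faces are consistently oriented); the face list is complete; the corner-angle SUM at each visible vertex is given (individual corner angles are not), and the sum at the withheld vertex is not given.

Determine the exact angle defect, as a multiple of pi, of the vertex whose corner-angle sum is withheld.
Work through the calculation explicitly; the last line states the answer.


V = 7, E = 21, F = 14; chi = V - E + F = 0
Gauss-Bonnet: total defect = 2*pi*chi = 0; visible defects sum to pi/3

Answer: defect(P4) = -pi/3


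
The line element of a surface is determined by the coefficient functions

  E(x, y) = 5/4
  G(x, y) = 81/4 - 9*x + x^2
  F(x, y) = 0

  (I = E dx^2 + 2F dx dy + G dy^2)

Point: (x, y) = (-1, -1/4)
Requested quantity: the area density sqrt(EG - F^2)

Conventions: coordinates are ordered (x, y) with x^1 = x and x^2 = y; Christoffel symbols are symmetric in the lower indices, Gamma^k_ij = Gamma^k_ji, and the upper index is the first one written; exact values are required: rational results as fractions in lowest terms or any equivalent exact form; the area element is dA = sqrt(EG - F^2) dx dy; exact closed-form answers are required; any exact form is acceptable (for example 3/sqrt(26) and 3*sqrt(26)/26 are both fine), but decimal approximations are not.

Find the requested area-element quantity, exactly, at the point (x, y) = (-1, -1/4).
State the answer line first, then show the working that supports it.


Answer: sqrt(EG - F^2) = 11*sqrt(5)/4

E = 5/4, F = 0, G = 121/4; EG - F^2 = 605/16


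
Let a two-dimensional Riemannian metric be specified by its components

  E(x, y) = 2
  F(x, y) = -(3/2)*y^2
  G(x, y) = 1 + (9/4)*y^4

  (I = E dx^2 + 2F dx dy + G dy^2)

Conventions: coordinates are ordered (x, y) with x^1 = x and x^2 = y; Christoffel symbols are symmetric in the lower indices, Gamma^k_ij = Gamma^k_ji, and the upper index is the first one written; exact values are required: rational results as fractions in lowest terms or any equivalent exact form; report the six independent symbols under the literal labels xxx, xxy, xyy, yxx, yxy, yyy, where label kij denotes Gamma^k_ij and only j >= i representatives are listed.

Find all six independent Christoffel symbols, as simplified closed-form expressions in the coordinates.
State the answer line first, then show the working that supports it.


Answer: Gamma_xxx = 0, Gamma_xxy = 0, Gamma_xyy = -12*y/(9*y^4 + 8), Gamma_yxx = 0, Gamma_yxy = 0, Gamma_yyy = 18*y^3/(9*y^4 + 8)

E = 2; F = -(3/2)*y^2; G = 1 + (9/4)*y^4
Gamma^k_ij = (1/2) g^{kl} (d_i g_jl + d_j g_il - d_l g_ij), with g^inv = (1/(EG-F^2)) [[G, -F], [-F, E]]
first partials: E_x = 0, E_y = 0, F_x = 0, F_y = -3*y, G_x = 0, G_y = 9*y^3
D = EG - F^2 = 2 + (9/4)*y^4
expanded: Gamma^x_xx = (G E_x - 2F F_x + F E_y)/(2D), Gamma^x_xy = (G E_y - F G_x)/(2D), Gamma^x_yy = (2G F_y - G G_x - F G_y)/(2D), Gamma^y_xx = (2E F_x - E E_y - F E_x)/(2D), Gamma^y_xy = (E G_x - F E_y)/(2D), Gamma^y_yy = (E G_y - 2F F_y + F G_x)/(2D); substitute and cancel common factors


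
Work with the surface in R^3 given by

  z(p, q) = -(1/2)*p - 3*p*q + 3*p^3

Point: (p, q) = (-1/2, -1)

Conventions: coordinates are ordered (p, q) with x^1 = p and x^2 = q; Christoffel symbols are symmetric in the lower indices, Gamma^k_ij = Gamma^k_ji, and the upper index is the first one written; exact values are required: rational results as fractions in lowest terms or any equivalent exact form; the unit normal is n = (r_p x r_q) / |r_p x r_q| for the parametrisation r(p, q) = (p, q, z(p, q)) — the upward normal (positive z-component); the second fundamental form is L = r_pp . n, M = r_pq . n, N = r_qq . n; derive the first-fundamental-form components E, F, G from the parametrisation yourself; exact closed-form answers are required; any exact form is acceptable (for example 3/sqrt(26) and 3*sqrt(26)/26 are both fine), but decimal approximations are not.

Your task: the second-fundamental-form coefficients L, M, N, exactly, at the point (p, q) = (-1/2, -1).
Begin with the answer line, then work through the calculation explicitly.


Answer: L = -36*sqrt(413)/413, M = -12*sqrt(413)/413, N = 0

z_p = 19/4, z_q = 3/2, z_pp = -9, z_pq = -3, z_qq = 0
E = 377/16, F = 57/8, G = 13/4; answer radicand W^2 = 413/16
unnormalised second-form numerators: l = -9, m = -3, n = 0; L = l/sqrt(413/16), and similarly M = m/sqrt(W^2), N = n/sqrt(W^2)


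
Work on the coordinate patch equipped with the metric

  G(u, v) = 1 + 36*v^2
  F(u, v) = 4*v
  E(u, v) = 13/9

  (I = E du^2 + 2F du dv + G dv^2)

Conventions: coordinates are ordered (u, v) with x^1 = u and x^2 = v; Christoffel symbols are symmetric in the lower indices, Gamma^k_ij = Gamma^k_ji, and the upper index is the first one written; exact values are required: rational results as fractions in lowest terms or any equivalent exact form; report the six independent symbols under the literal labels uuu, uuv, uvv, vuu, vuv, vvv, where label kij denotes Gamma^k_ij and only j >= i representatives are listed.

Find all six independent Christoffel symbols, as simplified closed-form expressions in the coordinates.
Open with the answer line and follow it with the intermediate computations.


Answer: Gamma_uuu = 0, Gamma_uuv = 0, Gamma_uvv = 36/(324*v^2 + 13), Gamma_vuu = 0, Gamma_vuv = 0, Gamma_vvv = 324*v/(324*v^2 + 13)

E = 13/9; F = 4*v; G = 1 + 36*v^2
Gamma^k_ij = (1/2) g^{kl} (d_i g_jl + d_j g_il - d_l g_ij), with g^inv = (1/(EG-F^2)) [[G, -F], [-F, E]]
first partials: E_u = 0, E_v = 0, F_u = 0, F_v = 4, G_u = 0, G_v = 72*v
D = EG - F^2 = 13/9 + 36*v^2
expanded: Gamma^u_uu = (G E_u - 2F F_u + F E_v)/(2D), Gamma^u_uv = (G E_v - F G_u)/(2D), Gamma^u_vv = (2G F_v - G G_u - F G_v)/(2D), Gamma^v_uu = (2E F_u - E E_v - F E_u)/(2D), Gamma^v_uv = (E G_u - F E_v)/(2D), Gamma^v_vv = (E G_v - 2F F_v + F G_u)/(2D); substitute and cancel common factors
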